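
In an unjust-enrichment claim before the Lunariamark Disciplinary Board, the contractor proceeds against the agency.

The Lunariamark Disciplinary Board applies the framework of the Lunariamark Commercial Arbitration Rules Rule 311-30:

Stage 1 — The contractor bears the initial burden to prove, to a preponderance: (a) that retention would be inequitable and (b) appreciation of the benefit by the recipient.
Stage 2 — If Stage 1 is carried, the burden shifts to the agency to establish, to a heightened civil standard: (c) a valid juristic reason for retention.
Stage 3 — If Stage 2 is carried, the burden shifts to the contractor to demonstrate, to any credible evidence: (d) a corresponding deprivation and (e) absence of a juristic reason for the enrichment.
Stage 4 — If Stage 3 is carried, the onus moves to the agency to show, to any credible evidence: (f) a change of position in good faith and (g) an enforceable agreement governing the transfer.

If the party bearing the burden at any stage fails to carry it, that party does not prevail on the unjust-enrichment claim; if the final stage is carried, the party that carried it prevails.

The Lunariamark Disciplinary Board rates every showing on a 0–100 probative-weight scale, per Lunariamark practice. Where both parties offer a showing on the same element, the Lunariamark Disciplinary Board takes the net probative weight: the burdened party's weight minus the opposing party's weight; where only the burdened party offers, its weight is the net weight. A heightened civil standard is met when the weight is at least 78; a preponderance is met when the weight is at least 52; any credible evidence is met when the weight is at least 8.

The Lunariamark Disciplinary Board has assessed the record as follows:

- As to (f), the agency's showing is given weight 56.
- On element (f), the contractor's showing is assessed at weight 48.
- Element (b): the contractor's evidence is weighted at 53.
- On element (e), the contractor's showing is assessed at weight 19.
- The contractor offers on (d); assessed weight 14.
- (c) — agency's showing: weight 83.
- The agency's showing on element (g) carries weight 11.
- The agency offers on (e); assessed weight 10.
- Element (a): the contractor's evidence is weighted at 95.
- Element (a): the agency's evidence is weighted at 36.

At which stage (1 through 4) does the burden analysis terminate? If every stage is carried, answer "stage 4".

Stage 1 (contractor, a preponderance, weight is at least 52): (a) net 95−36=59 ≥ 52 — meets; (b) 53 ≥ 52 — meets.
  Stage 1 carried; the burden shifts to the agency.
Stage 2 (agency, a heightened civil standard, weight is at least 78): (c) 83 ≥ 78 — meets.
  Stage 2 carried; the burden shifts to the contractor.
Stage 3 (contractor, any credible evidence, weight is at least 8): (d) 14 ≥ 8 — meets; (e) net 19−10=9 ≥ 8 — meets.
  The contractor carries Stage 3; the agency now bears the burden.
Stage 4 (agency, any credible evidence, weight is at least 8): (f) net 56−48=8 ≥ 8 — meets; (g) 11 ≥ 8 — meets.
  The agency carries the last stage.
With every stage satisfied, the agency prevails.

stage 4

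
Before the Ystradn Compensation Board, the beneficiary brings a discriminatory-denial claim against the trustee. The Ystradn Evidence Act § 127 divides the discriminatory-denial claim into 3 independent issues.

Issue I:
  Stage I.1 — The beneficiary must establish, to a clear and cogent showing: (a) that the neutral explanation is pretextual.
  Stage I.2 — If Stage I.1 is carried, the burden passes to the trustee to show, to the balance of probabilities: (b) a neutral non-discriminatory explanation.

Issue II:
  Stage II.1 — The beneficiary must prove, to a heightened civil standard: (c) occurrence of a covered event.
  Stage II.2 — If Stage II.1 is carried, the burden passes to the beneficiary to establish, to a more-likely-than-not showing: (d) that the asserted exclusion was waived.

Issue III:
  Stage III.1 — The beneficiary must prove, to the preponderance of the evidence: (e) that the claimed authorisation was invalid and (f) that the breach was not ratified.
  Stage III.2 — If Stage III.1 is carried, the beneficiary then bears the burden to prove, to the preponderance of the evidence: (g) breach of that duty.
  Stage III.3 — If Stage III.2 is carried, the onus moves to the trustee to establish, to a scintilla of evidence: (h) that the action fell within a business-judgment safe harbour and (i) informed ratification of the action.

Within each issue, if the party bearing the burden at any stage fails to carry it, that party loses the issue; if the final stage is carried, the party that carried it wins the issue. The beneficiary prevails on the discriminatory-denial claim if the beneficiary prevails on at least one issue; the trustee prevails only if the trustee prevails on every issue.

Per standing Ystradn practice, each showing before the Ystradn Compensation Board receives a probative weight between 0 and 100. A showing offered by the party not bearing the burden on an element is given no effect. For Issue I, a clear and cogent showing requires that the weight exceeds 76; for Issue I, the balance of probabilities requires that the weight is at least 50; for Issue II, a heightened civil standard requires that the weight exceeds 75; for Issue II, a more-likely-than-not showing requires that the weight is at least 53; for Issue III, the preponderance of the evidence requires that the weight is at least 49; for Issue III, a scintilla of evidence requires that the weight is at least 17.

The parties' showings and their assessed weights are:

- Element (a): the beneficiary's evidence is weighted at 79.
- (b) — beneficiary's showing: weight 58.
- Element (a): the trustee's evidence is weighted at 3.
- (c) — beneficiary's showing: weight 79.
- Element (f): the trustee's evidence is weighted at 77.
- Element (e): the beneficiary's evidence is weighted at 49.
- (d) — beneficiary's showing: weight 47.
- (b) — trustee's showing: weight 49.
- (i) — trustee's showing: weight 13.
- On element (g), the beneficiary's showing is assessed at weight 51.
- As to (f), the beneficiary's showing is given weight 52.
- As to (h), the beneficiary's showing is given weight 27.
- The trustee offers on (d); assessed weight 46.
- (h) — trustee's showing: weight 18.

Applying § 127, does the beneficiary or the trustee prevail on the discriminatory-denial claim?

— Issue I —
At Stage I.1 the beneficiary must meet a clear and cogent showing (weight exceeds 76): on (a) the weight is 79 (the trustee's 3 is given no effect), > 76, so (a) meets the standard.
  All elements met. The burden passes to the trustee.
At Stage I.2 the trustee must meet the balance of probabilities (weight is at least 50): on (b) the weight is 49 (the beneficiary's 58 is given no effect), < 50, so (b) does not meet the standard.
  The trustee does not carry Stage I.2.
The beneficiary prevails on this issue.
— Issue II —
At Stage II.1 the beneficiary must meet a heightened civil standard (weight exceeds 75): on (c) the weight is 79, > 75, so (c) meets the standard.
  Stage II.1 carried; the burden remains with the beneficiary.
At Stage II.2 the beneficiary must meet a more-likely-than-not showing (weight is at least 53): on (d) the weight is 47 (the trustee's 46 is given no effect), which does not reach 53, so (d) does not meet the standard.
  The beneficiary does not carry Stage II.2.
The analysis ends at Stage II.2; the trustee prevails on this issue.
— Issue III —
Stage III.1 — burden on beneficiary; standard: the preponderance of the evidence (weight is at least 49).
    (e): 49 ≥ 49 [met]
    (f): 52 (trustee's 77 disregarded) ≥ 49 [met]
  Stage III.1 carried; the burden remains with the beneficiary.
Stage III.2 — burden on beneficiary; standard: the preponderance of the evidence (weight is at least 49).
    (g): 51 ≥ 49 [met]
  Stage III.2 carried; the burden shifts to the trustee.
Stage III.3 — burden on trustee; standard: a scintilla of evidence (weight is at least 17).
    (h): 18 (beneficiary's 27 disregarded) ≥ 17 [met]
    (i): 13 < 17 [not met]
  Not every element is met, so the trustee fails to carry Stage III.3.
So the beneficiary prevails on this issue.
Per-issue: Issue I → beneficiary; Issue II → trustee; Issue III → beneficiary. The beneficiary must prevail on at least one issue; overall, the beneficiary prevails.

beneficiary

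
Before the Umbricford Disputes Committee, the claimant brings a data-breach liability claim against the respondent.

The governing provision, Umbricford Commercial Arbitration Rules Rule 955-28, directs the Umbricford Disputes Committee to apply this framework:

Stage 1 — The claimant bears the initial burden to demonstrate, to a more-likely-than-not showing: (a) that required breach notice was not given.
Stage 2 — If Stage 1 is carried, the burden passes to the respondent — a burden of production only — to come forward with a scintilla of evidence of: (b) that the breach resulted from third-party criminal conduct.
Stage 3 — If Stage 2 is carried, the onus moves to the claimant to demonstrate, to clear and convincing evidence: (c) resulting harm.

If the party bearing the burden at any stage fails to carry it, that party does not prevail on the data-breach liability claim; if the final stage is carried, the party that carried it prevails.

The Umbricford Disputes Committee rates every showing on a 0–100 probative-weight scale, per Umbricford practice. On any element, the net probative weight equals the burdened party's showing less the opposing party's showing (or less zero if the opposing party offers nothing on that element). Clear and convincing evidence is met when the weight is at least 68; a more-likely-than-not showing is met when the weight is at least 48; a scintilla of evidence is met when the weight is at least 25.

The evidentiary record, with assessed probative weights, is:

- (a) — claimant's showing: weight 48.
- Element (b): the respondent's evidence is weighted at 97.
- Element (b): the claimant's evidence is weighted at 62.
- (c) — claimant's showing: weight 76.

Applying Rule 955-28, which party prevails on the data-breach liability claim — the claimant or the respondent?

claimant

At Stage 1 the claimant must meet a more-likely-than-not showing (weight is at least 48): on (a) the weight is 48, which does reach 48, so (a) meets the standard.
  The claimant carries Stage 1; the respondent now bears the burden.
At Stage 2 the respondent must meet a scintilla of evidence (weight is at least 25): on (b) the weight is 97 less the opposing 62 gives net 35, ≥ 25, so (b) meets the standard.
  Stage 2 carried; the burden shifts to the claimant.
At Stage 3 the claimant must meet clear and convincing evidence (weight is at least 68): on (c) the weight is 76, ≥ 68, so (c) meets the standard.
  The claimant carries the last stage.
With every stage satisfied, the claimant prevails.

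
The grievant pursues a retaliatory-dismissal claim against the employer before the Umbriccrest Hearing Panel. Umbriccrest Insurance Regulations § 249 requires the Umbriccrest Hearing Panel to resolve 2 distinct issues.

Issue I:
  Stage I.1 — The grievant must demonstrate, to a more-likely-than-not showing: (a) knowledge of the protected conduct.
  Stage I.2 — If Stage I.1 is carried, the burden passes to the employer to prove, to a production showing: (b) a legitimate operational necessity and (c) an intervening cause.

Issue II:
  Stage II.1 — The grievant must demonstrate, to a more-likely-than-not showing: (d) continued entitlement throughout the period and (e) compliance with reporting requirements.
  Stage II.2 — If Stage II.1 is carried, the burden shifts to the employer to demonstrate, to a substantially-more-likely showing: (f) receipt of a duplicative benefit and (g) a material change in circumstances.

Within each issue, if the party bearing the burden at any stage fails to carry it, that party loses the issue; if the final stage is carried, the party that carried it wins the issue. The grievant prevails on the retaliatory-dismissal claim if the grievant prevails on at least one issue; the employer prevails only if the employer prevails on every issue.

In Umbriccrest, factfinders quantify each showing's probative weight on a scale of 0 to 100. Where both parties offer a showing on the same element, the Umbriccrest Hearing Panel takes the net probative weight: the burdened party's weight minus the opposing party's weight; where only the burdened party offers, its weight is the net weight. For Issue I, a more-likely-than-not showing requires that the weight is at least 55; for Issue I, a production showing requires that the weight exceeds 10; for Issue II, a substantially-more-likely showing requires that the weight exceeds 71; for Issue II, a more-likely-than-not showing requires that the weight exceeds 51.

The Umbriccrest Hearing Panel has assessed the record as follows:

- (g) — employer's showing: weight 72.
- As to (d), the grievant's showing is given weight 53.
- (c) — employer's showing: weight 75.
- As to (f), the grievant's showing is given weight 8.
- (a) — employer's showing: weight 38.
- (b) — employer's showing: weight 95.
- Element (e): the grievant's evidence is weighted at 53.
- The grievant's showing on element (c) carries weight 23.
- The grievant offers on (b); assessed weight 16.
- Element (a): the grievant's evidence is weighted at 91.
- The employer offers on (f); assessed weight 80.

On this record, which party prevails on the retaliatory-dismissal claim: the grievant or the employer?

employer

— Issue I —
Stage I.1 — burden on grievant; standard: a more-likely-than-not showing (weight is at least 55).
    (a): 91 − 38 = 53 < 55 [not met]
  Stage I.1 not carried; the grievant fails its burden.
The employer prevails on this issue.
— Issue II —
Stage II.1 — burden on grievant; standard: a more-likely-than-not showing (weight exceeds 51).
    (d): 53 > 51 [met]
    (e): 53 > 51 [met]
  All elements met. The burden passes to the employer.
Stage II.2 — burden on employer; standard: a substantially-more-likely showing (weight exceeds 71).
    (f): 80 − 8 = 72 > 71 [met]
    (g): 72 > 71 [met]
  All elements met at the final stage.
Every stage carried; the employer prevails on this issue.
Per-issue: Issue I → employer; Issue II → employer. The grievant must prevail on at least one issue; overall, the employer prevails.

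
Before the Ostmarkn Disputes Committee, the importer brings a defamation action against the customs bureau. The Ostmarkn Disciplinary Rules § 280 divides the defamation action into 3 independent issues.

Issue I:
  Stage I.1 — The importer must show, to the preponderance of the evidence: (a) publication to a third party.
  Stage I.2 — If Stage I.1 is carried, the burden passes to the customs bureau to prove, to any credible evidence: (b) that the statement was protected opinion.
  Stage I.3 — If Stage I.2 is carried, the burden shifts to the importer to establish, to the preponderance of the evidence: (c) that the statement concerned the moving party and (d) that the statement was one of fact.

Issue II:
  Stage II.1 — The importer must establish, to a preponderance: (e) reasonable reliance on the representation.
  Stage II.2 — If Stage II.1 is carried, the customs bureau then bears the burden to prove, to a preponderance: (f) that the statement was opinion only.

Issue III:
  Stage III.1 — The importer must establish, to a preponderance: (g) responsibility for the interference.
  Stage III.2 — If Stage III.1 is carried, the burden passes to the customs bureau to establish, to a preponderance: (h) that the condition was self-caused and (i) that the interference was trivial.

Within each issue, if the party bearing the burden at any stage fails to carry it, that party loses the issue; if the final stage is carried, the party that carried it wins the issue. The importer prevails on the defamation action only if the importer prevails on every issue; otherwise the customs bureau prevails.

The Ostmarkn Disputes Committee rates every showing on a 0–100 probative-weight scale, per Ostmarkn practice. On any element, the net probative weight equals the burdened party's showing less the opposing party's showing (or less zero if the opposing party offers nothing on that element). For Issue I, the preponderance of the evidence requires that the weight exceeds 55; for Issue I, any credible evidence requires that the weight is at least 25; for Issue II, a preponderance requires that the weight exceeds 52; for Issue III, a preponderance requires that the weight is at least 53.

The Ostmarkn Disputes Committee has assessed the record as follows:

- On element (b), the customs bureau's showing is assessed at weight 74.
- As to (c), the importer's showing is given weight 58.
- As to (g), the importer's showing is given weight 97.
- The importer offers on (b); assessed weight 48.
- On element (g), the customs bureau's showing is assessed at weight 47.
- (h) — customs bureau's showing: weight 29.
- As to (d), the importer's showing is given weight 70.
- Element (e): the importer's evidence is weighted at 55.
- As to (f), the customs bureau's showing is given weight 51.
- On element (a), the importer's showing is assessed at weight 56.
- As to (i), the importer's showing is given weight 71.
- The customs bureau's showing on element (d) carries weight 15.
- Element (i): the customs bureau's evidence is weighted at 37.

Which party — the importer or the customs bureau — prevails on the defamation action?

customs bureau

— Issue I —
Stage I.1 (importer, the preponderance of the evidence, weight exceeds 55): (a) 56 > 55 — meets.
  All elements met. The burden passes to the customs bureau.
Stage I.2 (customs bureau, any credible evidence, weight is at least 25): (b) net 74−48=26 ≥ 25 — meets.
  Stage I.2 carried; the burden shifts to the importer.
Stage I.3 (importer, the preponderance of the evidence, weight exceeds 55): (c) 58 > 55 — meets; (d) net 70−15=55 ≤ 55 — fails.
  Stage I.3 not carried; the importer fails its burden.
The analysis ends at Stage I.3; the customs bureau prevails on this issue.
— Issue II —
Stage II.1 (importer, a preponderance, weight exceeds 52): (e) 55 > 52 — meets.
  All elements met. The burden passes to the customs bureau.
Stage II.2 (customs bureau, a preponderance, weight exceeds 52): (f) 51 ≤ 52 — fails.
  The customs bureau does not carry Stage II.2.
The analysis ends at Stage II.2; the importer prevails on this issue.
— Issue III —
Stage III.1 — burden on importer; standard: a preponderance (weight is at least 53).
    (g): 97 − 47 = 50 < 53 [not met]
  Stage III.1 not carried; the importer fails its burden.
The analysis ends at Stage III.1; the customs bureau prevails on this issue.
Per-issue: Issue I → customs bureau; Issue II → importer; Issue III → customs bureau. The importer must prevail on every issue; overall, the customs bureau prevails.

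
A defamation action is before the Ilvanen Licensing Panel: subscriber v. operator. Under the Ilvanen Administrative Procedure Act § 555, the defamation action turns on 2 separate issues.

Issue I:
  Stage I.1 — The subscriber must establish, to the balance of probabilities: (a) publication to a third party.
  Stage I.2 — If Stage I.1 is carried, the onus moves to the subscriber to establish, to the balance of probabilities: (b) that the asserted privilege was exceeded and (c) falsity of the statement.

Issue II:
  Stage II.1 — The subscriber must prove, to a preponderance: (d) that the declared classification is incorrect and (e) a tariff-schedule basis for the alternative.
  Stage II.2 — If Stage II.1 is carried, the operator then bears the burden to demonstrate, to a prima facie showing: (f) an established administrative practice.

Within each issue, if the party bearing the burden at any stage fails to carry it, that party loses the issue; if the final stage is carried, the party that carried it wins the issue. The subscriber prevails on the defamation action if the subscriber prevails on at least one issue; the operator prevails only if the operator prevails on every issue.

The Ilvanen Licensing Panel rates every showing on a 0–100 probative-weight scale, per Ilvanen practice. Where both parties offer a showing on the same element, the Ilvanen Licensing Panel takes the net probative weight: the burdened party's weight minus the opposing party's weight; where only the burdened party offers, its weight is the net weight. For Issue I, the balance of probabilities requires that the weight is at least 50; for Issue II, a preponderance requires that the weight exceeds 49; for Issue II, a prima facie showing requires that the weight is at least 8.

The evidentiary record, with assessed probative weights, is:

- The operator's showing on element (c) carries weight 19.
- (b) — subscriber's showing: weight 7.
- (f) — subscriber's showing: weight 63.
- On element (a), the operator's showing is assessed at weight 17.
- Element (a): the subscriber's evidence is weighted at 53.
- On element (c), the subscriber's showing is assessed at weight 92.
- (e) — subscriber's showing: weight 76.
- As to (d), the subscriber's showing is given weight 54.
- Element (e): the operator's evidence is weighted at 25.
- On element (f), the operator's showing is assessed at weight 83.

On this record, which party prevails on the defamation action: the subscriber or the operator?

— Issue I —
At Stage I.1 the subscriber must meet the balance of probabilities (weight is at least 50): on (a) the weight is 53 less the opposing 17 gives net 36, < 50, so (a) does not meet the standard.
  The subscriber does not carry Stage I.1.
The analysis ends at Stage I.1; the operator prevails on this issue.
— Issue II —
Stage II.1 (subscriber, a preponderance, weight exceeds 49): (d) 54 > 49 — meets; (e) net 76−25=51 > 49 — meets.
  The subscriber carries Stage II.1; the operator now bears the burden.
Stage II.2 (operator, a prima facie showing, weight is at least 8): (f) net 83−63=20 ≥ 8 — meets.
  Stage II.2 carried; the final stage is satisfied.
Every stage carried; the operator prevails on this issue.
Per-issue: Issue I → operator; Issue II → operator. The subscriber must prevail on at least one issue; overall, the operator prevails.

operator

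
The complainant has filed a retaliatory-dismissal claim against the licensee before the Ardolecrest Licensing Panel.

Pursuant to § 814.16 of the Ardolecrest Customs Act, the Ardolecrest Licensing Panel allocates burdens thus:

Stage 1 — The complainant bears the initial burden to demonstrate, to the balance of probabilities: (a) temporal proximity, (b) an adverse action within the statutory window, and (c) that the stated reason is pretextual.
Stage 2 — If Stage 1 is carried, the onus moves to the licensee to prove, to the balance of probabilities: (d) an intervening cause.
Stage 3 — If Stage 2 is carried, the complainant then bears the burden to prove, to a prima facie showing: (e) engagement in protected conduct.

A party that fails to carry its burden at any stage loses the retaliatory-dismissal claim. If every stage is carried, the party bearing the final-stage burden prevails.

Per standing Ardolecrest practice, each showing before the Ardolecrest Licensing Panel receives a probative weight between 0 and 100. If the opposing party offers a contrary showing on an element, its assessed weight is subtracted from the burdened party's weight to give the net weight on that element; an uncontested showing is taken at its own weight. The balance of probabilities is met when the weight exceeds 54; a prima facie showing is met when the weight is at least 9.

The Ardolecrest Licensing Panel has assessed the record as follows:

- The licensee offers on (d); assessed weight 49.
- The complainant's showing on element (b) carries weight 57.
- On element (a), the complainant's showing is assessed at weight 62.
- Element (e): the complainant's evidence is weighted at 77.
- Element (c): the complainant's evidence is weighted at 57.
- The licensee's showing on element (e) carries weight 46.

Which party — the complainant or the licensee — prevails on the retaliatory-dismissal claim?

complainant

Stage 1 (complainant, the balance of probabilities, weight exceeds 54): (a) 62 > 54 — meets; (b) 57 > 54 — meets; (c) 57 > 54 — meets.
  Stage 1 is satisfied; the onus moves to the licensee.
Stage 2 (licensee, the balance of probabilities, weight exceeds 54): (d) 49 ≤ 54 — fails.
  Not every element is met, so the licensee fails to carry Stage 2.
So the complainant prevails.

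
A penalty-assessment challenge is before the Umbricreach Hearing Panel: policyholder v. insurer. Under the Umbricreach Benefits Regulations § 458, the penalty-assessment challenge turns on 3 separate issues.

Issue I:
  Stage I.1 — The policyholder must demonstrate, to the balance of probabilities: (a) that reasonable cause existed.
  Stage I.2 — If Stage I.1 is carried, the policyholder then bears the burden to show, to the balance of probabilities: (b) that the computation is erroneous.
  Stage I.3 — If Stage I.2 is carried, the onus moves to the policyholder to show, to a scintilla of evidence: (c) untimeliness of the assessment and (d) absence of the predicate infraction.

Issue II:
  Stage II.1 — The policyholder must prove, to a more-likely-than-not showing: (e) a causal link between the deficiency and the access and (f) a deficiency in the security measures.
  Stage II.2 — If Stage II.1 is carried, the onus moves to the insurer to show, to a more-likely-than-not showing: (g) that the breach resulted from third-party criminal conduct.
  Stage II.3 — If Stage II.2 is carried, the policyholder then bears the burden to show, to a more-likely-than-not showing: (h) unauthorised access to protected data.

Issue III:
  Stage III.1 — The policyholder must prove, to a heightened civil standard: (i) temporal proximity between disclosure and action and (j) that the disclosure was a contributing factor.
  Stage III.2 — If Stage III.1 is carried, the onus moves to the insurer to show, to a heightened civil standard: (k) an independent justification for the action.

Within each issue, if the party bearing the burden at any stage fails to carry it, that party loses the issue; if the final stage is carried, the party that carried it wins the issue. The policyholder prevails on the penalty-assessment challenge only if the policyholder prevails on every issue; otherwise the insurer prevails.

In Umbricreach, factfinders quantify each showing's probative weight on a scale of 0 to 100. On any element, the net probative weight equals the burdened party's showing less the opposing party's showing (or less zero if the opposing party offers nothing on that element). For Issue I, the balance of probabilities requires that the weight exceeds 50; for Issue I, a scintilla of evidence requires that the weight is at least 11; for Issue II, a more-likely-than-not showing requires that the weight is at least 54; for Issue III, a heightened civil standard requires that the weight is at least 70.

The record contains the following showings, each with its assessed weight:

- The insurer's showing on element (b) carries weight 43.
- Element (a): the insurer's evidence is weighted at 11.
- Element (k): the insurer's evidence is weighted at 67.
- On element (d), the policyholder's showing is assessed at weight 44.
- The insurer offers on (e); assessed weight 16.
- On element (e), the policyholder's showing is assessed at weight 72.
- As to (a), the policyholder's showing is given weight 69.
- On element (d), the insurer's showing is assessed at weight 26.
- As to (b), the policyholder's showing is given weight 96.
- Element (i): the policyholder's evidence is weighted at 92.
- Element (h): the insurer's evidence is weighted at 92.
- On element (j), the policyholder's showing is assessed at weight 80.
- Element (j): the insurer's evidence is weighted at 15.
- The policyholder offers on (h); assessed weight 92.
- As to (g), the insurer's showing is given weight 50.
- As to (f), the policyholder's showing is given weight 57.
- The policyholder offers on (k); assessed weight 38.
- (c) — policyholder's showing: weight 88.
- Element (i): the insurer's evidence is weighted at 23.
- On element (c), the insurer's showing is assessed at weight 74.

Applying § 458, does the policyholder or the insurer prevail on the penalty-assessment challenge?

insurer

— Issue I —
Stage I.1 — burden on policyholder; standard: the balance of probabilities (weight exceeds 50).
    (a): 69 − 11 = 58 > 50 [met]
  Stage I.1 carried; the burden remains with the policyholder.
Stage I.2 — burden on policyholder; standard: the balance of probabilities (weight exceeds 50).
    (b): 96 − 43 = 53 > 50 [met]
  Stage I.2 is satisfied; the policyholder continues to bear the burden.
Stage I.3 — burden on policyholder; standard: a scintilla of evidence (weight is at least 11).
    (c): 88 − 74 = 14 ≥ 11 [met]
    (d): 44 − 26 = 18 ≥ 11 [met]
  Stage I.3 carried; the final stage is satisfied.
Every stage carried; the policyholder prevails on this issue.
— Issue II —
Stage II.1 — burden on policyholder; standard: a more-likely-than-not showing (weight is at least 54).
    (e): 72 − 16 = 56 ≥ 54 [met]
    (f): 57 ≥ 54 [met]
  All elements met. The burden passes to the insurer.
Stage II.2 — burden on insurer; standard: a more-likely-than-not showing (weight is at least 54).
    (g): 50 < 54 [not met]
  Not every element is met, so the insurer fails to carry Stage II.2.
So the policyholder prevails on this issue.
— Issue III —
Stage III.1 (policyholder, a heightened civil standard, weight is at least 70): (i) net 92−23=69 < 70 — fails; (j) net 80−15=65 < 70 — fails.
  Stage III.1 not carried; the policyholder fails its burden.
So the insurer prevails on this issue.
Per-issue: Issue I → policyholder; Issue II → policyholder; Issue III → insurer. The policyholder must prevail on every issue; overall, the insurer prevails.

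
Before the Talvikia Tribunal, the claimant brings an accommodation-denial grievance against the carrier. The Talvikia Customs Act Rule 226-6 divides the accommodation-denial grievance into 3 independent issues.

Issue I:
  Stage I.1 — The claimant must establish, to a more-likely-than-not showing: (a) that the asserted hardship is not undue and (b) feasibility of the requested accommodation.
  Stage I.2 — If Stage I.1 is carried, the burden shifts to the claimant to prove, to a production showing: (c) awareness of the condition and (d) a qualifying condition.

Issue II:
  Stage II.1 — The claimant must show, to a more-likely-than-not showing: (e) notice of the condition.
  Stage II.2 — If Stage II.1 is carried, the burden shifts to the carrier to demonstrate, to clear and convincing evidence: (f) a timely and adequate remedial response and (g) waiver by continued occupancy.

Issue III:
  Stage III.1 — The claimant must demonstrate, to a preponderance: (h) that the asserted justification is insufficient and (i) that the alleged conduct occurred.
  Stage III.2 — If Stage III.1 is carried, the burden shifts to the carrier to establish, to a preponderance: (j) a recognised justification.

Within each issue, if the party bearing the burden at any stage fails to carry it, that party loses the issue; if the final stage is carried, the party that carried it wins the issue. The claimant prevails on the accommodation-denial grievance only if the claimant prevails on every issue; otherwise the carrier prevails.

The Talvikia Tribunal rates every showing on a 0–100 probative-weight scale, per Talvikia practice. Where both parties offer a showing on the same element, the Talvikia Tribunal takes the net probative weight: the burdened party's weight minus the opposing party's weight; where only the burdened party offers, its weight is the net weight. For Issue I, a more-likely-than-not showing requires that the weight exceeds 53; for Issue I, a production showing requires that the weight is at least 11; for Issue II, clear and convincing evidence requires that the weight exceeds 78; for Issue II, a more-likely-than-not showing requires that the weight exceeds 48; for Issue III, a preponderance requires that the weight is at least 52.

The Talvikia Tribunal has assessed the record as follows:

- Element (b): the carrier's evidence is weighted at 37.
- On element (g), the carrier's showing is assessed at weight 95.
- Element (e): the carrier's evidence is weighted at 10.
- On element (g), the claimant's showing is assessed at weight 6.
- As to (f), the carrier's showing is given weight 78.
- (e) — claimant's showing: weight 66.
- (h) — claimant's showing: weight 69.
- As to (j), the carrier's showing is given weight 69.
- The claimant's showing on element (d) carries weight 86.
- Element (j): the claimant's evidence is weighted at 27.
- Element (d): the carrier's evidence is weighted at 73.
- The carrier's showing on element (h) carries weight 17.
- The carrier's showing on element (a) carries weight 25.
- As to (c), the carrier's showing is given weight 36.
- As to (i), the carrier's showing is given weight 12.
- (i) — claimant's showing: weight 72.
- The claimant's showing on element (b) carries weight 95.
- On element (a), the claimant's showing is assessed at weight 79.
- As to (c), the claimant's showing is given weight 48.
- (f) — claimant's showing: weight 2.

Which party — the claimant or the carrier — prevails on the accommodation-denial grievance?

— Issue I —
Stage I.1 (claimant, a more-likely-than-not showing, weight exceeds 53): (a) net 79−25=54 > 53 — meets; (b) net 95−37=58 > 53 — meets.
  All elements met. The claimant retains the burden for Stage I.2.
Stage I.2 (claimant, a production showing, weight is at least 11): (c) net 48−36=12 ≥ 11 — meets; (d) net 86−73=13 ≥ 11 — meets.
  Stage I.2 carried; the final stage is satisfied.
All stages carried — the claimant prevails on this issue.
— Issue II —
At Stage II.1 the claimant must meet a more-likely-than-not showing (weight exceeds 48): on (e) the weight is 66 less the opposing 10 gives net 56, which does exceed 48, so (e) meets the standard.
  All elements met. The burden passes to the carrier.
At Stage II.2 the carrier must meet clear and convincing evidence (weight exceeds 78): on (f) the weight is 78 less the opposing 2 gives net 76, ≤ 78, so (f) does not meet the standard; on (g) the weight is 95 less the opposing 6 gives net 89, > 78, so (g) meets the standard.
  Stage II.2 not carried; the carrier fails its burden.
So the claimant prevails on this issue.
— Issue III —
Stage III.1 — burden on claimant; standard: a preponderance (weight is at least 52).
    (h): 69 − 17 = 52 ≥ 52 [met]
    (i): 72 − 12 = 60 ≥ 52 [met]
  The claimant carries Stage III.1; the carrier now bears the burden.
Stage III.2 — burden on carrier; standard: a preponderance (weight is at least 52).
    (j): 69 − 27 = 42 < 52 [not met]
  Stage III.2 not carried; the carrier fails its burden.
The analysis ends at Stage III.2; the claimant prevails on this issue.
Per-issue: Issue I → claimant; Issue II → claimant; Issue III → claimant. The claimant must prevail on every issue; overall, the claimant prevails.

claimant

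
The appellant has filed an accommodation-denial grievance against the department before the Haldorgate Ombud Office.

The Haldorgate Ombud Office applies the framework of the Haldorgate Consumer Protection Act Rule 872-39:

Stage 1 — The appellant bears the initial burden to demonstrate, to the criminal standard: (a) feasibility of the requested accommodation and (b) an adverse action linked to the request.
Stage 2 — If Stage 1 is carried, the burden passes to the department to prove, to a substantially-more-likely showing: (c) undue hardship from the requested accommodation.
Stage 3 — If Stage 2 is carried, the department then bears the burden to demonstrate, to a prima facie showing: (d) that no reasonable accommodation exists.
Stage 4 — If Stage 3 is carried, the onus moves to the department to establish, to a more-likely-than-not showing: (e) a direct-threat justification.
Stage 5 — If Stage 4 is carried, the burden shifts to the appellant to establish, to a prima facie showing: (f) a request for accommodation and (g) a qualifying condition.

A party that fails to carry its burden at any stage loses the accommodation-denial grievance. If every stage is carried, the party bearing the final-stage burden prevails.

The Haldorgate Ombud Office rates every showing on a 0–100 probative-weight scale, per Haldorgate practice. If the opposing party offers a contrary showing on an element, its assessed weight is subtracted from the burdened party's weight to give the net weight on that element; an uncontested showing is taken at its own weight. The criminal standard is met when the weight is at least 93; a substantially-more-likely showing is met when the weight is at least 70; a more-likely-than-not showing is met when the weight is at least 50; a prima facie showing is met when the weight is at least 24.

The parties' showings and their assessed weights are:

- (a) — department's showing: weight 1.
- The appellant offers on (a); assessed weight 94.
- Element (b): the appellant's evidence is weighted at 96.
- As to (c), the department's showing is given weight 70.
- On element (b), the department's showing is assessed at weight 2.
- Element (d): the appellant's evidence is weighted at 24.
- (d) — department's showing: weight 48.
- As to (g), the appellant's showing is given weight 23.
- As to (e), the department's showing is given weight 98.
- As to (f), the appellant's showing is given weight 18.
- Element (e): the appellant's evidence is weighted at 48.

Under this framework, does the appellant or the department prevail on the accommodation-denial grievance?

At Stage 1 the appellant must meet the criminal standard (weight is at least 93): on (a) the weight is 94 less the opposing 1 gives net 93, which does reach 93, so (a) meets the standard; on (b) the weight is 96 less the opposing 2 gives net 94, ≥ 93, so (b) meets the standard.
  The appellant carries Stage 1; the department now bears the burden.
At Stage 2 the department must meet a substantially-more-likely showing (weight is at least 70): on (c) the weight is 70, ≥ 70, so (c) meets the standard.
  Stage 2 carried; the burden remains with the department.
At Stage 3 the department must meet a prima facie showing (weight is at least 24): on (d) the weight is 48 less the opposing 24 gives net 24, ≥ 24, so (d) meets the standard.
  All elements met. The department retains the burden for Stage 4.
At Stage 4 the department must meet a more-likely-than-not showing (weight is at least 50): on (e) the weight is 98 less the opposing 48 gives net 50, ≥ 50, so (e) meets the standard.
  The department carries Stage 4; the appellant now bears the burden.
At Stage 5 the appellant must meet a prima facie showing (weight is at least 24): on (f) the weight is 18, < 24, so (f) does not meet the standard; on (g) the weight is 23, which does not reach 24, so (g) does not meet the standard.
  Stage 5 not carried; the appellant fails its burden.
The department prevails.

department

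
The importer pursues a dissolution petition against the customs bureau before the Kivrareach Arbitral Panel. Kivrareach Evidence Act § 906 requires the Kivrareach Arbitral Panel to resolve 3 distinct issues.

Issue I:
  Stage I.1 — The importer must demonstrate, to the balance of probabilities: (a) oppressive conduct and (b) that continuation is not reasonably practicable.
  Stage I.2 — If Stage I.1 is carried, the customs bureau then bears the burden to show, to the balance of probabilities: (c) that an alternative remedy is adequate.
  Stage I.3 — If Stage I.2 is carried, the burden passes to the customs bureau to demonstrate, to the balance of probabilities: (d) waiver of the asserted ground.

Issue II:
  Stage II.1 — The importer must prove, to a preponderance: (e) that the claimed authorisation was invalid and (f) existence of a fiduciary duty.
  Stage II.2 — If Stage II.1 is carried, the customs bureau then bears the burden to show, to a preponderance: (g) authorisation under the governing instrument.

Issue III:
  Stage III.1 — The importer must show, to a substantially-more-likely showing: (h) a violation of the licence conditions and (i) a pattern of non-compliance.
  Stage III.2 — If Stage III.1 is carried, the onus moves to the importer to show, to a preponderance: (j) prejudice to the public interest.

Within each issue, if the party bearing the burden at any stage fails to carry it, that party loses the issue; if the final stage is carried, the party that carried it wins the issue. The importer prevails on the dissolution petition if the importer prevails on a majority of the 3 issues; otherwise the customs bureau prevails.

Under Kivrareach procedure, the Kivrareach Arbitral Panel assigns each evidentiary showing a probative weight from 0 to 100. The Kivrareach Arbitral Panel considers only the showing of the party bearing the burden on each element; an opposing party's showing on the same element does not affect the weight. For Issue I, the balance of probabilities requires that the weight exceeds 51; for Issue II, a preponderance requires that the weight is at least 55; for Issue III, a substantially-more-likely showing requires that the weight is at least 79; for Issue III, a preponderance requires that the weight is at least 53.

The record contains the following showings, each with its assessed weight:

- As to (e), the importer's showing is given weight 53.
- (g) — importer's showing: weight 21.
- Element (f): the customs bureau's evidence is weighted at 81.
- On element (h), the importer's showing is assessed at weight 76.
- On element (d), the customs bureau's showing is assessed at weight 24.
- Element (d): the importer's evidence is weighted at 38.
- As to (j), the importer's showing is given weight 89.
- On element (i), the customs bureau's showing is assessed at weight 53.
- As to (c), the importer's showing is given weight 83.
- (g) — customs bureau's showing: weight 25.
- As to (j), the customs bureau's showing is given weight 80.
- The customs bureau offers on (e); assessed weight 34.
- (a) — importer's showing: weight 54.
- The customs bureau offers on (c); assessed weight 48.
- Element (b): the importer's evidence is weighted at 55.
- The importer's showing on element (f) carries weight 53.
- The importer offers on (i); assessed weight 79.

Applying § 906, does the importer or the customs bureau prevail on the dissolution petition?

customs bureau

— Issue I —
At Stage I.1 the importer must meet the balance of probabilities (weight exceeds 51): on (a) the weight is 54, > 51, so (a) meets the standard; on (b) the weight is 55, > 51, so (b) meets the standard.
  Stage I.1 is satisfied; the onus moves to the customs bureau.
At Stage I.2 the customs bureau must meet the balance of probabilities (weight exceeds 51): on (c) the weight is 48 (the importer's 83 is given no effect), ≤ 51, so (c) does not meet the standard.
  Not every element is met, so the customs bureau fails to carry Stage I.2.
So the importer prevails on this issue.
— Issue II —
At Stage II.1 the importer must meet a preponderance (weight is at least 55): on (e) the weight is 53 (the customs bureau's 34 is given no effect), < 55, so (e) does not meet the standard; on (f) the weight is 53 (the customs bureau's 81 is given no effect), < 55, so (f) does not meet the standard.
  Not every element is met, so the importer fails to carry Stage II.1.
So the customs bureau prevails on this issue.
— Issue III —
Stage III.1 (importer, a substantially-more-likely showing, weight is at least 79): (h) 76 < 79 — fails; (i) 79 (customs bureau's 53 disregarded) ≥ 79 — meets.
  The importer does not carry Stage III.1.
The analysis ends at Stage III.1; the customs bureau prevails on this issue.
Per-issue: Issue I → importer; Issue II → customs bureau; Issue III → customs bureau. The importer must prevail on a majority of issues; overall, the customs bureau prevails.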